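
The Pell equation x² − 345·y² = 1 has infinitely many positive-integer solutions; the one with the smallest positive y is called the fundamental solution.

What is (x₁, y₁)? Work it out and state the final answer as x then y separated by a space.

√345 → a₀=18, period (1,1,2,1,6,1,2,1,1,36); ℓ=10 even so k=9
i=0: a=18 ⇒ p=18, q=1
…
i=2: a=1 ⇒ p=37, q=2
i=3: a=2 ⇒ p=93, q=5
i=4: a=1 ⇒ p=130, q=7
i=5: a=6 ⇒ p=873, q=47
i=6: a=1 ⇒ p=1003, q=54
i=7: a=2 ⇒ p=2879, q=155
i=8: a=1 ⇒ p=3882, q=209
i=9: a=1 ⇒ p=6761, q=364
(x₁, y₁) = (6761, 364);  6761² − 345·364² = 1 ✓

6761 364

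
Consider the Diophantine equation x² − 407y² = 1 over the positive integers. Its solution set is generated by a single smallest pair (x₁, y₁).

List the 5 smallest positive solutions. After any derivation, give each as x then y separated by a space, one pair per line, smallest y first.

2663 132
14183137 703032
75539384999 3744348300
402322750321537 19942398342768
2142770892673121063 106213209829234068

√407 → a₀=20, period (5,1,2,1,5,40); ℓ=6 even so k=5
step 0: (20, 1)  from 20·(1,0) + (0,1)
…
step 4: (464, 23)  from 1·(343,17) + (121,6)
step 5: (2663, 132)  from 5·(464,23) + (343,17)
fundamental: x₁=2663, y₁=132  (since 7091569 − 407·17424 = 1)
(x_2, y_2) = (2663·2663 + 407·132·132, 2663·132 + 132·2663) = (14183137, 703032)
(x_3, y_3) = (2663·14183137 + 407·132·703032, 2663·703032 + 132·14183137) = (75539384999, 3744348300)
(x_4, y_4) = (2663·75539384999 + 407·132·3744348300, 2663·3744348300 + 132·75539384999) = (402322750321537, 19942398342768)
(x_5, y_5) = (2663·402322750321537 + 407·132·19942398342768, 2663·19942398342768 + 132·402322750321537) = (2142770892673121063, 106213209829234068)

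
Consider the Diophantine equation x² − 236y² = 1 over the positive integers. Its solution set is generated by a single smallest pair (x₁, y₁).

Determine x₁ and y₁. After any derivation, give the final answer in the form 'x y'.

561799 36570

d=236: √d = [15; 2,1,3,5,1,6,1,5,3,1,2,30] (ℓ=12, even), read p_11/q_11
a_0=15:  p_0=15·1+0=15,  q_0=15·0+1=1
a_1=2:  p_1=2·15+1=31,  q_1=2·1+0=2
…
a_4=5:  p_4=5·169+46=891,  q_4=5·11+3=58
…
a_6=6:  p_6=6·1060+891=7251,  q_6=6·69+58=472
…
a_8=5:  p_8=5·8311+7251=48806,  q_8=5·541+472=3177
a_9=3:  p_9=3·48806+8311=154729,  q_9=3·3177+541=10072
a_10=1:  p_10=1·154729+48806=203535,  q_10=1·10072+3177=13249
a_11=2:  p_11=2·203535+154729=561799,  q_11=2·13249+10072=36570
→ (561799, 36570).  Check: 561799²=315618116401, 236·36570²=315618116400, difference 1.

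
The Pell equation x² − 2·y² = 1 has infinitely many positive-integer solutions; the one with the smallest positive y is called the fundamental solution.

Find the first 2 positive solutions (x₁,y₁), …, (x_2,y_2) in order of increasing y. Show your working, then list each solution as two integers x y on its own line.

√2 = [1; 2, …], period ℓ=1 (odd) → k=1
i=0: a=1 ⇒ p=1, q=1
i=1: a=2 ⇒ p=3, q=2
→ (3, 2).  Check: 3²=9, 2·2²=8, difference 1.
(x_2, y_2) = (3·3 + 2·2·2, 3·2 + 2·3) = (17, 12)

3 2
17 12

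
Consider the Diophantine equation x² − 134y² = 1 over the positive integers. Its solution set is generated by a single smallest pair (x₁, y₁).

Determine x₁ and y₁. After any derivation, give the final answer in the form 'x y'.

d=134: √d = [11; 1,1,2,1,3,…,1,1,22] (ℓ=14, even), read p_13/q_13
i=0: a=11 ⇒ p=11, q=1
…
i=3: a=2 ⇒ p=58, q=5
…
i=7: a=10 ⇒ p=4121, q=356
…
i=10: a=1 ⇒ p=22133, q=1912
…
i=12: a=1 ⇒ p=84029, q=7259
i=13: a=1 ⇒ p=145925, q=12606
fundamental: x₁=145925, y₁=12606  (since 21294105625 − 134·158911236 = 1)

145925 12606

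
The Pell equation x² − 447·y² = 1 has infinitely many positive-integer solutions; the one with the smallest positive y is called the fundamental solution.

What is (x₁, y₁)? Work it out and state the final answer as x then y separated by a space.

√447 = [21; 7,42, …], period ℓ=2 (even) → k=1
step 0: (21, 1)  from 21·(1,0) + (0,1)
step 1: (148, 7)  from 7·(21,1) + (1,0)
(x₁, y₁) = (148, 7);  148² − 447·7² = 1 ✓

148 7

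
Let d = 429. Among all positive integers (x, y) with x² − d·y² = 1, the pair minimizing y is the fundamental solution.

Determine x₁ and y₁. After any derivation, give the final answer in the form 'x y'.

1524095 73584

d=429: √d = [20; 1,2,2,9,1,12,1,9,2,2,1,40] (ℓ=12, even), read p_11/q_11
k=0  a_k=20  p_k/q_k = 20/1
…
k=3  a_k=2  p_k/q_k = 145/7
k=4  a_k=9  p_k/q_k = 1367/66
k=5  a_k=1  p_k/q_k = 1512/73
k=6  a_k=12  p_k/q_k = 19511/942
k=7  a_k=1  p_k/q_k = 21023/1015
k=8  a_k=9  p_k/q_k = 208718/10077
k=9  a_k=2  p_k/q_k = 438459/21169
k=10  a_k=2  p_k/q_k = 1085636/52415
k=11  a_k=1  p_k/q_k = 1524095/73584
→ (1524095, 73584).  Check: 1524095²=2322865569025, 429·73584²=2322865569024, difference 1.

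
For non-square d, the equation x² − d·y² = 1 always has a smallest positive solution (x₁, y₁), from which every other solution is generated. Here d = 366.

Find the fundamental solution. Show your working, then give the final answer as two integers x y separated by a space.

907925 47458

√366 = [19; 7,1,1,1,2,12,2,1,1,1,7,38, …], period ℓ=12 (even) → k=11
k=0  a_k=19  p_k/q_k = 19/1
…
k=4  a_k=1  p_k/q_k = 440/23
…
k=7  a_k=2  p_k/q_k = 30055/1571
…
k=9  a_k=1  p_k/q_k = 74554/3897
k=10  a_k=1  p_k/q_k = 119053/6223
k=11  a_k=7  p_k/q_k = 907925/47458
fundamental: x₁=907925, y₁=47458  (since 824327805625 − 366·2252261764 = 1)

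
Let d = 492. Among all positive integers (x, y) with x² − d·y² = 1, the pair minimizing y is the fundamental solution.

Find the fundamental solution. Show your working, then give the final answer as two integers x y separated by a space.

29767 1342

√492 → a₀=22, period (5,1,1,10,1,1,5,44); ℓ=8 even so k=7
a_0=22:  p_0=22·1+0=22,  q_0=22·0+1=1
a_1=5:  p_1=5·22+1=111,  q_1=5·1+0=5
a_2=1:  p_2=1·111+22=133,  q_2=1·5+1=6
a_3=1:  p_3=1·133+111=244,  q_3=1·6+5=11
a_4=10:  p_4=10·244+133=2573,  q_4=10·11+6=116
a_5=1:  p_5=1·2573+244=2817,  q_5=1·116+11=127
a_6=1:  p_6=1·2817+2573=5390,  q_6=1·127+116=243
a_7=5:  p_7=5·5390+2817=29767,  q_7=5·243+127=1342
fundamental: x₁=29767, y₁=1342  (since 886074289 − 492·1800964 = 1)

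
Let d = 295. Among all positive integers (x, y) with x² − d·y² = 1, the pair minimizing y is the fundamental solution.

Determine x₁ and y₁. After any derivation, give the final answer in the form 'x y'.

√295 = [17; 5,1,2,3,2,6,2,3,2,1,5,34, …], period ℓ=12 (even) → k=11
step 0: (17, 1)  from 17·(1,0) + (0,1)
step 1: (86, 5)  from 5·(17,1) + (1,0)
step 2: (103, 6)  from 1·(86,5) + (17,1)
…
step 5: (2250, 131)  from 2·(979,57) + (292,17)
…
step 7: (31208, 1817)  from 2·(14479,843) + (2250,131)
…
step 9: (247414, 14405)  from 2·(108103,6294) + (31208,1817)
step 10: (355517, 20699)  from 1·(247414,14405) + (108103,6294)
step 11: (2024999, 117900)  from 5·(355517,20699) + (247414,14405)
fundamental: x₁=2024999, y₁=117900  (since 4100620950001 − 295·13900410000 = 1)

2024999 117900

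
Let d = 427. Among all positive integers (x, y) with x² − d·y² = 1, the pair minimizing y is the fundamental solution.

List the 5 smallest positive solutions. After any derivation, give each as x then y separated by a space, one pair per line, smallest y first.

62 3
7687 372
953126 46125
118179937 5719128
14653359062 709125747

√427 → a₀=20, period (1,1,1,40); ℓ=4 even so k=3
a_0=20:  p_0=20·1+0=20,  q_0=20·0+1=1
a_1=1:  p_1=1·20+1=21,  q_1=1·1+0=1
a_2=1:  p_2=1·21+20=41,  q_2=1·1+1=2
a_3=1:  p_3=1·41+21=62,  q_3=1·2+1=3
→ (62, 3).  Check: 62²=3844, 427·3²=3843, difference 1.
(x_2, y_2) = (62·62 + 427·3·3, 62·3 + 3·62) = (7687, 372)
(x_3, y_3) = (62·7687 + 427·3·372, 62·372 + 3·7687) = (953126, 46125)
(x_4, y_4) = (62·953126 + 427·3·46125, 62·46125 + 3·953126) = (118179937, 5719128)
(x_5, y_5) = (62·118179937 + 427·3·5719128, 62·5719128 + 3·118179937) = (14653359062, 709125747)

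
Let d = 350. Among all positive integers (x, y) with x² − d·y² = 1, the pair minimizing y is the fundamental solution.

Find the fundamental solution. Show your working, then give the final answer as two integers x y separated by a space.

449 24

d=350: √d = [18; 1,2,2,2,1,36] (ℓ=6, even), read p_5/q_5
i=0: a=18 ⇒ p=18, q=1
i=1: a=1 ⇒ p=19, q=1
…
i=4: a=2 ⇒ p=318, q=17
i=5: a=1 ⇒ p=449, q=24
fundamental: x₁=449, y₁=24  (since 201601 − 350·576 = 1)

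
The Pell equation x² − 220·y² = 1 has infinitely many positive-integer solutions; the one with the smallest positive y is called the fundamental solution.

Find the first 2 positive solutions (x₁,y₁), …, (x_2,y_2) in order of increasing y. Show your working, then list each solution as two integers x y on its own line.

89 6
15841 1068

√220 → a₀=14, period (1,4,1,28); ℓ=4 even so k=3
i=0: a=14 ⇒ p=14, q=1
i=1: a=1 ⇒ p=15, q=1
i=2: a=4 ⇒ p=74, q=5
i=3: a=1 ⇒ p=89, q=6
fundamental: x₁=89, y₁=6  (since 7921 − 220·36 = 1)
(89+6√220)^2 = 15841 + 1068√220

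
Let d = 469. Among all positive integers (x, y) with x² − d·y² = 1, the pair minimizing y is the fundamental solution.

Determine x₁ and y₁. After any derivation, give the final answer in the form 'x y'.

137215 6336

d=469: √d = [21; 1,1,1,10,6,10,1,1,1,42] (ℓ=10, even), read p_9/q_9
i=0: a=21 ⇒ p=21, q=1
…
i=2: a=1 ⇒ p=43, q=2
…
i=4: a=10 ⇒ p=693, q=32
i=5: a=6 ⇒ p=4223, q=195
i=6: a=10 ⇒ p=42923, q=1982
i=7: a=1 ⇒ p=47146, q=2177
i=8: a=1 ⇒ p=90069, q=4159
i=9: a=1 ⇒ p=137215, q=6336
→ (137215, 6336).  Check: 137215²=18827956225, 469·6336²=18827956224, difference 1.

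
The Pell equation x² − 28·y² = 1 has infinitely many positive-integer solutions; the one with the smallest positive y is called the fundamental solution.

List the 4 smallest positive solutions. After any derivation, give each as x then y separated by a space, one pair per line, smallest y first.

√28 = [5; 3,2,3,10, …], period ℓ=4 (even) → k=3
a_0=5:  p_0=5·1+0=5,  q_0=5·0+1=1
…
a_2=2:  p_2=2·16+5=37,  q_2=2·3+1=7
a_3=3:  p_3=3·37+16=127,  q_3=3·7+3=24
(x₁, y₁) = (127, 24);  127² − 28·24² = 1 ✓
n=2: (127,24)∘(127,24) = (127·127+28·24·24, 127·24+24·127) = (32257,6096)
n=3: (32257,6096)∘(127,24) = (127·32257+28·24·6096, 127·6096+24·32257) = (8193151,1548360)
n=4: (8193151,1548360)∘(127,24) = (127·8193151+28·24·1548360, 127·1548360+24·8193151) = (2081028097,393277344)

127 24
32257 6096
8193151 1548360
2081028097 393277344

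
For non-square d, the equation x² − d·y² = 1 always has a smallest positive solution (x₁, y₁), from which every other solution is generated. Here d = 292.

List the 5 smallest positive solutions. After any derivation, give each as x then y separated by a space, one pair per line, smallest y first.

2281249 133500
10408194000001 609093483000
47487364308614281249 2778987798000400500
216661004683313632776000001 12679126270400622186966000
988515400545561595548925838281249 57848488250447518938990000667500

[17; 11,2,1,3,8,3,1,2,11,34] for √292; ℓ=10 ⇒ convergent index 9
a_0=17:  p_0=17·1+0=17,  q_0=17·0+1=1
a_1=11:  p_1=11·17+1=188,  q_1=11·1+0=11
a_2=2:  p_2=2·188+17=393,  q_2=2·11+1=23
…
a_6=3:  p_6=3·17669+2136=55143,  q_6=3·1034+125=3227
a_7=1:  p_7=1·55143+17669=72812,  q_7=1·3227+1034=4261
a_8=2:  p_8=2·72812+55143=200767,  q_8=2·4261+3227=11749
a_9=11:  p_9=11·200767+72812=2281249,  q_9=11·11749+4261=133500
fundamental: x₁=2281249, y₁=133500  (since 5204097000001 − 292·17822250000 = 1)
k=2:  x_2 = 2281249·2281249+292·133500·133500 = 10408194000001,  y_2 = 2281249·133500+133500·2281249 = 609093483000
k=3:  x_3 = 2281249·10408194000001+292·133500·609093483000 = 47487364308614281249,  y_3 = 2281249·609093483000+133500·10408194000001 = 2778987798000400500
k=4:  x_4 = 2281249·47487364308614281249+292·133500·2778987798000400500 = 216661004683313632776000001,  y_4 = 2281249·2778987798000400500+133500·47487364308614281249 = 12679126270400622186966000
k=5:  x_5 = 2281249·216661004683313632776000001+292·133500·12679126270400622186966000 = 988515400545561595548925838281249,  y_5 = 2281249·12679126270400622186966000+133500·216661004683313632776000001 = 57848488250447518938990000667500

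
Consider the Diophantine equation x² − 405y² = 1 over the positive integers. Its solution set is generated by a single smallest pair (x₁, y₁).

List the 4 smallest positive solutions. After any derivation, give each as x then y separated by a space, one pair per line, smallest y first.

[20; 8,40] for √405; ℓ=2 ⇒ convergent index 1
i=0: a=20 ⇒ p=20, q=1
i=1: a=8 ⇒ p=161, q=8
fundamental: x₁=161, y₁=8  (since 25921 − 405·64 = 1)
(161+8√405)^2 = 51841 + 2576√405
(161+8√405)^3 = 16692641 + 829464√405
(161+8√405)^4 = 5374978561 + 267084832√405

161 8
51841 2576
16692641 829464
5374978561 267084832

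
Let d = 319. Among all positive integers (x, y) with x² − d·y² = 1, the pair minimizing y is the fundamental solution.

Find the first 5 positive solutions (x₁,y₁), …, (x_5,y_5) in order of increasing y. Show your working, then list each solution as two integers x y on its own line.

√319 = [17; 1,6,5,1,4,…,6,1,34, …], period ℓ=14 (even) → k=13
step 0: (17, 1)  from 17·(1,0) + (0,1)
step 1: (18, 1)  from 1·(17,1) + (1,0)
…
step 4: (768, 43)  from 1·(643,36) + (125,7)
…
step 6: (11913, 667)  from 3·(3715,208) + (768,43)
…
step 8: (58797, 3292)  from 3·(15628,875) + (11913,667)
step 9: (250816, 14043)  from 4·(58797,3292) + (15628,875)
step 10: (309613, 17335)  from 1·(250816,14043) + (58797,3292)
…
step 12: (11102899, 621643)  from 6·(1798881,100718) + (309613,17335)
step 13: (12901780, 722361)  from 1·(11102899,621643) + (1798881,100718)
fundamental: x₁=12901780, y₁=722361  (since 166455927168400 − 319·521805414321 = 1)
k=2:  x_2 = 12901780·12901780+319·722361·722361 = 332911854336799,  y_2 = 12901780·722361+722361·12901780 = 18639485405160
k=3:  x_3 = 12901780·332911854336799+319·722361·18639485405160 = 8590311008090840302660,  y_3 = 12901780·18639485405160+722361·332911854336799 = 480965080021169647239
k=4:  x_4 = 12901780·8590311008090840302660+319·722361·480965080021169647239 = 221660605515932150288251132801,  y_4 = 12901780·480965080021169647239+722361·8590311008090840302660 = 12410611300231033623224965680
k=5:  x_5 = 12901780·221660605515932150288251132801+319·722361·12410611300231033623224965680 = 5719632734066677605580897309458268900,  y_5 = 12901780·12410611300231033623224965680+722361·221660605515932150288251132801 = 320237953322189008993822774252173561

12901780 722361
332911854336799 18639485405160
8590311008090840302660 480965080021169647239
221660605515932150288251132801 12410611300231033623224965680
5719632734066677605580897309458268900 320237953322189008993822774252173561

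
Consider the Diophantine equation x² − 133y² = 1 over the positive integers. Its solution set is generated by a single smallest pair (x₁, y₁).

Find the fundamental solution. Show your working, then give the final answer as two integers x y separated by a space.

2588599 224460

[11; 1,1,7,5,1,…,1,1,22] for √133; ℓ=16 ⇒ convergent index 15
i=0: a=11 ⇒ p=11, q=1
…
i=4: a=5 ⇒ p=888, q=77
…
i=7: a=1 ⇒ p=3010, q=261
…
i=9: a=1 ⇒ p=10979, q=952
…
i=11: a=1 ⇒ p=29927, q=2595
i=12: a=5 ⇒ p=168583, q=14618
i=13: a=7 ⇒ p=1210008, q=104921
i=14: a=1 ⇒ p=1378591, q=119539
i=15: a=1 ⇒ p=2588599, q=224460
fundamental: x₁=2588599, y₁=224460  (since 6700844782801 − 133·50382291600 = 1)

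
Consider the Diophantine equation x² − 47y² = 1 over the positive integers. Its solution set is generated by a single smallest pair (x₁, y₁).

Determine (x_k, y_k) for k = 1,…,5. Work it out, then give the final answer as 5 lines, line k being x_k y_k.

48 7
4607 672
442224 64505
42448897 6191808
4074651888 594349063

√47 → a₀=6, period (1,5,1,12); ℓ=4 even so k=3
a_0=6:  p_0=6·1+0=6,  q_0=6·0+1=1
…
a_2=5:  p_2=5·7+6=41,  q_2=5·1+1=6
a_3=1:  p_3=1·41+7=48,  q_3=1·6+1=7
→ (48, 7).  Check: 48²=2304, 47·7²=2303, difference 1.
(x_2, y_2) = (48·48 + 47·7·7, 48·7 + 7·48) = (4607, 672)
(x_3, y_3) = (48·4607 + 47·7·672, 48·672 + 7·4607) = (442224, 64505)
(x_4, y_4) = (48·442224 + 47·7·64505, 48·64505 + 7·442224) = (42448897, 6191808)
(x_5, y_5) = (48·42448897 + 47·7·6191808, 48·6191808 + 7·42448897) = (4074651888, 594349063)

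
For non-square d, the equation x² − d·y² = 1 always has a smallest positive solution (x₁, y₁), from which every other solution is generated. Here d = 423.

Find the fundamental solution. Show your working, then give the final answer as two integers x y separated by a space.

√423 = [20; 1,1,3,4,3,1,1,40, …], period ℓ=8 (even) → k=7
i=0: a=20 ⇒ p=20, q=1
…
i=2: a=1 ⇒ p=41, q=2
…
i=4: a=4 ⇒ p=617, q=30
…
i=6: a=1 ⇒ p=2612, q=127
i=7: a=1 ⇒ p=4607, q=224
fundamental: x₁=4607, y₁=224  (since 21224449 − 423·50176 = 1)

4607 224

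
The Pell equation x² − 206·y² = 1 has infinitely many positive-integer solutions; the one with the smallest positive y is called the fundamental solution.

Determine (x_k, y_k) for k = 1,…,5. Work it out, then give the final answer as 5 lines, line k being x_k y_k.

59535 4148
7088832449 493902360
844067279642895 58808954001052
100503090979990675201 7002382152411359280
11966903042143422416540175 833773642828811595468548

[14; 2,1,5,14,5,1,2,28] for √206; ℓ=8 ⇒ convergent index 7
k=0  a_k=14  p_k/q_k = 14/1
…
k=3  a_k=5  p_k/q_k = 244/17
…
k=5  a_k=5  p_k/q_k = 17539/1222
k=6  a_k=1  p_k/q_k = 20998/1463
k=7  a_k=2  p_k/q_k = 59535/4148
fundamental: x₁=59535, y₁=4148  (since 3544416225 − 206·17205904 = 1)
n=2: (59535,4148)∘(59535,4148) = (59535·59535+206·4148·4148, 59535·4148+4148·59535) = (7088832449,493902360)
n=3: (7088832449,493902360)∘(59535,4148) = (59535·7088832449+206·4148·493902360, 59535·493902360+4148·7088832449) = (844067279642895,58808954001052)
n=4: (844067279642895,58808954001052)∘(59535,4148) = (59535·844067279642895+206·4148·58808954001052, 59535·58808954001052+4148·844067279642895) = (100503090979990675201,7002382152411359280)
n=5: (100503090979990675201,7002382152411359280)∘(59535,4148) = (59535·100503090979990675201+206·4148·7002382152411359280, 59535·7002382152411359280+4148·100503090979990675201) = (11966903042143422416540175,833773642828811595468548)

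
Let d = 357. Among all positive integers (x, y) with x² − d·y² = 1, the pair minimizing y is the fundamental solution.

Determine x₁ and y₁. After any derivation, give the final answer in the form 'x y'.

√357 = [18; 1,8,2,8,1,36, …], period ℓ=6 (even) → k=5
step 0: (18, 1)  from 18·(1,0) + (0,1)
step 1: (19, 1)  from 1·(18,1) + (1,0)
step 2: (170, 9)  from 8·(19,1) + (18,1)
step 3: (359, 19)  from 2·(170,9) + (19,1)
step 4: (3042, 161)  from 8·(359,19) + (170,9)
step 5: (3401, 180)  from 1·(3042,161) + (359,19)
(x₁, y₁) = (3401, 180);  3401² − 357·180² = 1 ✓

3401 180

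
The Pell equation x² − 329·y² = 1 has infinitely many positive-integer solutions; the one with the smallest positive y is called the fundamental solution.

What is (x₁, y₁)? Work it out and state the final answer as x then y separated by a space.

2376415 131016

√329 = [18; 7,4,2,1,1,4,1,1,2,4,7,36, …], period ℓ=12 (even) → k=11
i=0: a=18 ⇒ p=18, q=1
i=1: a=7 ⇒ p=127, q=7
i=2: a=4 ⇒ p=526, q=29
…
i=5: a=1 ⇒ p=2884, q=159
…
i=7: a=1 ⇒ p=16125, q=889
i=8: a=1 ⇒ p=29366, q=1619
i=9: a=2 ⇒ p=74857, q=4127
i=10: a=4 ⇒ p=328794, q=18127
i=11: a=7 ⇒ p=2376415, q=131016
(x₁, y₁) = (2376415, 131016);  2376415² − 329·131016² = 1 ✓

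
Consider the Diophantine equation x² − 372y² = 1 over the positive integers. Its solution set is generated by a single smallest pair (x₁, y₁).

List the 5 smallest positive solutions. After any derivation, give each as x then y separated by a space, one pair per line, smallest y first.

12151 630
295293601 15310260
7176225079351 372069937890
174396621583094401 9042043615292520
4238186690536135053751 219739743566768883150

[19; 3,2,12,2,3,38] for √372; ℓ=6 ⇒ convergent index 5
a_0=19:  p_0=19·1+0=19,  q_0=19·0+1=1
…
a_4=2:  p_4=2·1678+135=3491,  q_4=2·87+7=181
a_5=3:  p_5=3·3491+1678=12151,  q_5=3·181+87=630
fundamental: x₁=12151, y₁=630  (since 147646801 − 372·396900 = 1)
(x_2, y_2) = (12151·12151 + 372·630·630, 12151·630 + 630·12151) = (295293601, 15310260)
(x_3, y_3) = (12151·295293601 + 372·630·15310260, 12151·15310260 + 630·295293601) = (7176225079351, 372069937890)
(x_4, y_4) = (12151·7176225079351 + 372·630·372069937890, 12151·372069937890 + 630·7176225079351) = (174396621583094401, 9042043615292520)
(x_5, y_5) = (12151·174396621583094401 + 372·630·9042043615292520, 12151·9042043615292520 + 630·174396621583094401) = (4238186690536135053751, 219739743566768883150)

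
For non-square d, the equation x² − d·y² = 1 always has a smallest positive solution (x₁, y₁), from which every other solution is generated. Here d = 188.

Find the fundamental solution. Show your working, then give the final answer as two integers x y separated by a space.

4607 336

√188 → a₀=13, period (1,2,2,6,2,2,1,26); ℓ=8 even so k=7
a_0=13:  p_0=13·1+0=13,  q_0=13·0+1=1
…
a_3=2:  p_3=2·41+14=96,  q_3=2·3+1=7
a_4=6:  p_4=6·96+41=617,  q_4=6·7+3=45
…
a_6=2:  p_6=2·1330+617=3277,  q_6=2·97+45=239
a_7=1:  p_7=1·3277+1330=4607,  q_7=1·239+97=336
fundamental: x₁=4607, y₁=336  (since 21224449 − 188·112896 = 1)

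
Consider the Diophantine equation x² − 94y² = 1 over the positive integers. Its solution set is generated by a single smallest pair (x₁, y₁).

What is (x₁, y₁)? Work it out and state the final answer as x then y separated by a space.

d=94: √d = [9; 1,2,3,1,1,…,2,1,18] (ℓ=16, even), read p_15/q_15
k=0  a_k=9  p_k/q_k = 9/1
…
k=2  a_k=2  p_k/q_k = 29/3
k=3  a_k=3  p_k/q_k = 97/10
k=4  a_k=1  p_k/q_k = 126/13
k=5  a_k=1  p_k/q_k = 223/23
k=6  a_k=5  p_k/q_k = 1241/128
…
k=8  a_k=8  p_k/q_k = 12953/1336
k=9  a_k=1  p_k/q_k = 14417/1487
k=10  a_k=5  p_k/q_k = 85038/8771
k=11  a_k=1  p_k/q_k = 99455/10258
k=12  a_k=1  p_k/q_k = 184493/19029
k=13  a_k=3  p_k/q_k = 652934/67345
k=14  a_k=2  p_k/q_k = 1490361/153719
k=15  a_k=1  p_k/q_k = 2143295/221064
fundamental: x₁=2143295, y₁=221064  (since 4593713457025 − 94·48869292096 = 1)

2143295 221064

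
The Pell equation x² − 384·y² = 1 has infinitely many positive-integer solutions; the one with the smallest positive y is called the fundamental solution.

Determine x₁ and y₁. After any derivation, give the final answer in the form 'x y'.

√384 → a₀=19, period (1,1,2,9,2,1,1,38); ℓ=8 even so k=7
step 0: (19, 1)  from 19·(1,0) + (0,1)
step 1: (20, 1)  from 1·(19,1) + (1,0)
…
step 3: (98, 5)  from 2·(39,2) + (20,1)
…
step 5: (1940, 99)  from 2·(921,47) + (98,5)
step 6: (2861, 146)  from 1·(1940,99) + (921,47)
step 7: (4801, 245)  from 1·(2861,146) + (1940,99)
→ (4801, 245).  Check: 4801²=23049601, 384·245²=23049600, difference 1.

4801 245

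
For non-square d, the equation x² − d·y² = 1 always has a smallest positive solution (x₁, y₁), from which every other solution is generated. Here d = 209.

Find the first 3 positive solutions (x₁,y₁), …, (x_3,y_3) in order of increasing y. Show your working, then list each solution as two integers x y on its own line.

d=209: √d = [14; 2,5,3,2,3,5,2,28] (ℓ=8, even), read p_7/q_7
k=0  a_k=14  p_k/q_k = 14/1
k=1  a_k=2  p_k/q_k = 29/2
k=2  a_k=5  p_k/q_k = 159/11
k=3  a_k=3  p_k/q_k = 506/35
k=4  a_k=2  p_k/q_k = 1171/81
k=5  a_k=3  p_k/q_k = 4019/278
k=6  a_k=5  p_k/q_k = 21266/1471
k=7  a_k=2  p_k/q_k = 46551/3220
→ (46551, 3220).  Check: 46551²=2166995601, 209·3220²=2166995600, difference 1.
k=2:  x_2 = 46551·46551+209·3220·3220 = 4333991201,  y_2 = 46551·3220+3220·46551 = 299788440
k=3:  x_3 = 46551·4333991201+209·3220·299788440 = 403503248748951,  y_3 = 46551·299788440+3220·4333991201 = 27910903337660

46551 3220
4333991201 299788440
403503248748951 27910903337660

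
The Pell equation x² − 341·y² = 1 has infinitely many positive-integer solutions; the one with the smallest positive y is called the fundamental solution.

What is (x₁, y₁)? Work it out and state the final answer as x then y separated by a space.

d=341: √d = [18; 2,6,1,8,2,…,6,2,36] (ℓ=14, even), read p_13/q_13
a_0=18:  p_0=18·1+0=18,  q_0=18·0+1=1
a_1=2:  p_1=2·18+1=37,  q_1=2·1+0=2
…
a_3=1:  p_3=1·240+37=277,  q_3=1·13+2=15
…
a_7=2:  p_7=2·7645+5189=20479,  q_7=2·414+281=1109
a_8=1:  p_8=1·20479+7645=28124,  q_8=1·1109+414=1523
…
a_10=8:  p_10=8·76727+28124=641940,  q_10=8·4155+1523=34763
…
a_12=6:  p_12=6·718667+641940=4953942,  q_12=6·38918+34763=268271
a_13=2:  p_13=2·4953942+718667=10626551,  q_13=2·268271+38918=575460
fundamental: x₁=10626551, y₁=575460  (since 112923586155601 − 341·331154211600 = 1)

10626551 575460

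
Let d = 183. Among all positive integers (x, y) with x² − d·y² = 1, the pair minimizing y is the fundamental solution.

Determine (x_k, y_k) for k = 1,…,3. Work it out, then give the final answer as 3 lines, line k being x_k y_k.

√183 = [13; 1,1,8,1,1,26, …], period ℓ=6 (even) → k=5
step 0: (13, 1)  from 13·(1,0) + (0,1)
step 1: (14, 1)  from 1·(13,1) + (1,0)
step 2: (27, 2)  from 1·(14,1) + (13,1)
step 3: (230, 17)  from 8·(27,2) + (14,1)
step 4: (257, 19)  from 1·(230,17) + (27,2)
step 5: (487, 36)  from 1·(257,19) + (230,17)
→ (487, 36).  Check: 487²=237169, 183·36²=237168, difference 1.
n=2: (487,36)∘(487,36) = (487·487+183·36·36, 487·36+36·487) = (474337,35064)
n=3: (474337,35064)∘(487,36) = (487·474337+183·36·35064, 487·35064+36·474337) = (462003751,34152300)

487 36
474337 35064
462003751 34152300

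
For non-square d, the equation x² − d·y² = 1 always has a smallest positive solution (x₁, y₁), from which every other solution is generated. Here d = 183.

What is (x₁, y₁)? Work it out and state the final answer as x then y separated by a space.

d=183: √d = [13; 1,1,8,1,1,26] (ℓ=6, even), read p_5/q_5
a_0=13:  p_0=13·1+0=13,  q_0=13·0+1=1
…
a_2=1:  p_2=1·14+13=27,  q_2=1·1+1=2
…
a_4=1:  p_4=1·230+27=257,  q_4=1·17+2=19
a_5=1:  p_5=1·257+230=487,  q_5=1·19+17=36
fundamental: x₁=487, y₁=36  (since 237169 − 183·1296 = 1)

487 36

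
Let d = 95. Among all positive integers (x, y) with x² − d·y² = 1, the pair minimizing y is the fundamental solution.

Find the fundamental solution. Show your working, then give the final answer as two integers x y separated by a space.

39 4

[9; 1,2,1,18] for √95; ℓ=4 ⇒ convergent index 3
a_0=9:  p_0=9·1+0=9,  q_0=9·0+1=1
…
a_2=2:  p_2=2·10+9=29,  q_2=2·1+1=3
a_3=1:  p_3=1·29+10=39,  q_3=1·3+1=4
fundamental: x₁=39, y₁=4  (since 1521 − 95·16 = 1)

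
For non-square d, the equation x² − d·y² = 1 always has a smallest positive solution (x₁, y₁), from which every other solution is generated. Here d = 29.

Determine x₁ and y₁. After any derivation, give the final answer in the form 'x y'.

9801 1820

√29 = [5; 2,1,1,2,10, …], period ℓ=5 (odd) → k=9
step 0: (5, 1)  from 5·(1,0) + (0,1)
…
step 8: (3775, 701)  from 1·(2251,418) + (1524,283)
step 9: (9801, 1820)  from 2·(3775,701) + (2251,418)
fundamental: x₁=9801, y₁=1820  (since 96059601 − 29·3312400 = 1)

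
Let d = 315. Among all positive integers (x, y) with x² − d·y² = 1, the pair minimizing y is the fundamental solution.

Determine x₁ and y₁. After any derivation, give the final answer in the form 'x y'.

71 4

[17; 1,2,1,34] for √315; ℓ=4 ⇒ convergent index 3
step 0: (17, 1)  from 17·(1,0) + (0,1)
step 1: (18, 1)  from 1·(17,1) + (1,0)
step 2: (53, 3)  from 2·(18,1) + (17,1)
step 3: (71, 4)  from 1·(53,3) + (18,1)
fundamental: x₁=71, y₁=4  (since 5041 − 315·16 = 1)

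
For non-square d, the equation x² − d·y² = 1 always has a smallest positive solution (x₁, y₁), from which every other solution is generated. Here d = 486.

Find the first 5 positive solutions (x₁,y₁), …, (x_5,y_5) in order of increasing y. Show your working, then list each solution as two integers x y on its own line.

d=486: √d = [22; 22,44] (ℓ=2, even), read p_1/q_1
k=0  a_k=22  p_k/q_k = 22/1
k=1  a_k=22  p_k/q_k = 485/22
fundamental: x₁=485, y₁=22  (since 235225 − 486·484 = 1)
(x_2, y_2) = (485·485 + 486·22·22, 485·22 + 22·485) = (470449, 21340)
(x_3, y_3) = (485·470449 + 486·22·21340, 485·21340 + 22·470449) = (456335045, 20699778)
(x_4, y_4) = (485·456335045 + 486·22·20699778, 485·20699778 + 22·456335045) = (442644523201, 20078763320)
(x_5, y_5) = (485·442644523201 + 486·22·20078763320, 485·20078763320 + 22·442644523201) = (429364731169925, 19476379720622)

485 22
470449 21340
456335045 20699778
442644523201 20078763320
429364731169925 19476379720622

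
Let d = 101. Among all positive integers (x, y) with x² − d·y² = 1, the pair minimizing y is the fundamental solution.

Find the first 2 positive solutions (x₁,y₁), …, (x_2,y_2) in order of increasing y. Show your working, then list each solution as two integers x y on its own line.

√101 = [10; 20, …], period ℓ=1 (odd) → k=1
step 0: (10, 1)  from 10·(1,0) + (0,1)
step 1: (201, 20)  from 20·(10,1) + (1,0)
fundamental: x₁=201, y₁=20  (since 40401 − 101·400 = 1)
(201+20√101)^2 = 80801 + 8040√101

201 20
80801 8040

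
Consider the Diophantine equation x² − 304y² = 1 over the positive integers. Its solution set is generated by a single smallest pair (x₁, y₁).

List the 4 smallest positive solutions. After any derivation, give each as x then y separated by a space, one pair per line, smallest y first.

d=304: √d = [17; 2,3,2,1,1,1,1,1,2,3,2,34] (ℓ=12, even), read p_11/q_11
a_0=17:  p_0=17·1+0=17,  q_0=17·0+1=1
a_1=2:  p_1=2·17+1=35,  q_1=2·1+0=2
a_2=3:  p_2=3·35+17=122,  q_2=3·2+1=7
a_3=2:  p_3=2·122+35=279,  q_3=2·7+2=16
a_4=1:  p_4=1·279+122=401,  q_4=1·16+7=23
a_5=1:  p_5=1·401+279=680,  q_5=1·23+16=39
a_6=1:  p_6=1·680+401=1081,  q_6=1·39+23=62
…
a_9=2:  p_9=2·2842+1761=7445,  q_9=2·163+101=427
a_10=3:  p_10=3·7445+2842=25177,  q_10=3·427+163=1444
a_11=2:  p_11=2·25177+7445=57799,  q_11=2·1444+427=3315
→ (57799, 3315).  Check: 57799²=3340724401, 304·3315²=3340724400, difference 1.
(x_2, y_2) = (57799·57799 + 304·3315·3315, 57799·3315 + 3315·57799) = (6681448801, 383207370)
(x_3, y_3) = (57799·6681448801 + 304·3315·383207370, 57799·383207370 + 3315·6681448801) = (772362118440199, 44298005553945)
(x_4, y_4) = (57799·772362118440199 + 304·3315·44298005553945, 57799·44298005553945 + 3315·772362118440199) = (89283516160768675201, 5120760845641726740)

57799 3315
6681448801 383207370
772362118440199 44298005553945
89283516160768675201 5120760845641726740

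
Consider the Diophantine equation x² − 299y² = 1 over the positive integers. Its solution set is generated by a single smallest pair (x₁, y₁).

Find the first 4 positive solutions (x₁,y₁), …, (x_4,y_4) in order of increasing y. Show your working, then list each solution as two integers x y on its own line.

415 24
344449 19920
285892255 16533576
237290227201 13722848160

[17; 3,2,3,34] for √299; ℓ=4 ⇒ convergent index 3
step 0: (17, 1)  from 17·(1,0) + (0,1)
step 1: (52, 3)  from 3·(17,1) + (1,0)
step 2: (121, 7)  from 2·(52,3) + (17,1)
step 3: (415, 24)  from 3·(121,7) + (52,3)
(x₁, y₁) = (415, 24);  415² − 299·24² = 1 ✓
(x_2, y_2) = (415·415 + 299·24·24, 415·24 + 24·415) = (344449, 19920)
(x_3, y_3) = (415·344449 + 299·24·19920, 415·19920 + 24·344449) = (285892255, 16533576)
(x_4, y_4) = (415·285892255 + 299·24·16533576, 415·16533576 + 24·285892255) = (237290227201, 13722848160)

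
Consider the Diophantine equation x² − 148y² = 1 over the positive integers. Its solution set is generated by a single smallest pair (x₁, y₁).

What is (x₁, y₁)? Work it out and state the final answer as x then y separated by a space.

73 6

√148 = [12; 6,24, …], period ℓ=2 (even) → k=1
step 0: (12, 1)  from 12·(1,0) + (0,1)
step 1: (73, 6)  from 6·(12,1) + (1,0)
→ (73, 6).  Check: 73²=5329, 148·6²=5328, difference 1.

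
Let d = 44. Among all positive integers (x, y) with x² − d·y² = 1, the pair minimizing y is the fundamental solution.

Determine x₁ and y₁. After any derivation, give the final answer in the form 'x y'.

199 30

√44 → a₀=6, period (1,1,1,2,1,1,1,12); ℓ=8 even so k=7
k=0  a_k=6  p_k/q_k = 6/1
k=1  a_k=1  p_k/q_k = 7/1
k=2  a_k=1  p_k/q_k = 13/2
k=3  a_k=1  p_k/q_k = 20/3
k=4  a_k=2  p_k/q_k = 53/8
k=5  a_k=1  p_k/q_k = 73/11
k=6  a_k=1  p_k/q_k = 126/19
k=7  a_k=1  p_k/q_k = 199/30
→ (199, 30).  Check: 199²=39601, 44·30²=39600, difference 1.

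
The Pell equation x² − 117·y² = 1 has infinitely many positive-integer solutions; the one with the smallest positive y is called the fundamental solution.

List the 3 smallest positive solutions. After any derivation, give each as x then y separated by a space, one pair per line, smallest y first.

d=117: √d = [10; 1,4,2,4,1,20] (ℓ=6, even), read p_5/q_5
i=0: a=10 ⇒ p=10, q=1
i=1: a=1 ⇒ p=11, q=1
i=2: a=4 ⇒ p=54, q=5
i=3: a=2 ⇒ p=119, q=11
i=4: a=4 ⇒ p=530, q=49
i=5: a=1 ⇒ p=649, q=60
→ (649, 60).  Check: 649²=421201, 117·60²=421200, difference 1.
n=2: (649,60)∘(649,60) = (649·649+117·60·60, 649·60+60·649) = (842401,77880)
n=3: (842401,77880)∘(649,60) = (649·842401+117·60·77880, 649·77880+60·842401) = (1093435849,101088180)

649 60
842401 77880
1093435849 101088180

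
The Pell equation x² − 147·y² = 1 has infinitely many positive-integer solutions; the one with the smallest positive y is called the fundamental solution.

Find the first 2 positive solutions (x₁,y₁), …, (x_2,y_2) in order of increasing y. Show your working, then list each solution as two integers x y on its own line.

[12; 8,24] for √147; ℓ=2 ⇒ convergent index 1
i=0: a=12 ⇒ p=12, q=1
i=1: a=8 ⇒ p=97, q=8
(x₁, y₁) = (97, 8);  97² − 147·8² = 1 ✓
(97+8√147)^2 = 18817 + 1552√147

97 8
18817 1552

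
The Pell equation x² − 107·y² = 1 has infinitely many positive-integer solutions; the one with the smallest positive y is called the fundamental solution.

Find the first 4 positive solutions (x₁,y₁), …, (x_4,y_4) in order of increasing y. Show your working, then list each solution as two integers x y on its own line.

√107 → a₀=10, period (2,1,9,1,2,20); ℓ=6 even so k=5
i=0: a=10 ⇒ p=10, q=1
i=1: a=2 ⇒ p=21, q=2
i=2: a=1 ⇒ p=31, q=3
i=3: a=9 ⇒ p=300, q=29
i=4: a=1 ⇒ p=331, q=32
i=5: a=2 ⇒ p=962, q=93
fundamental: x₁=962, y₁=93  (since 925444 − 107·8649 = 1)
k=2:  x_2 = 962·962+107·93·93 = 1850887,  y_2 = 962·93+93·962 = 178932
k=3:  x_3 = 962·1850887+107·93·178932 = 3561105626,  y_3 = 962·178932+93·1850887 = 344265075
k=4:  x_4 = 962·3561105626+107·93·344265075 = 6851565373537,  y_4 = 962·344265075+93·3561105626 = 662365825368

962 93
1850887 178932
3561105626 344265075
6851565373537 662365825368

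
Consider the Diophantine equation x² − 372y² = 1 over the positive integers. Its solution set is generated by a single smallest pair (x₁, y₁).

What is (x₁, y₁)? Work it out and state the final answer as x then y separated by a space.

12151 630

√372 = [19; 3,2,12,2,3,38, …], period ℓ=6 (even) → k=5
i=0: a=19 ⇒ p=19, q=1
…
i=4: a=2 ⇒ p=3491, q=181
i=5: a=3 ⇒ p=12151, q=630
→ (12151, 630).  Check: 12151²=147646801, 372·630²=147646800, difference 1.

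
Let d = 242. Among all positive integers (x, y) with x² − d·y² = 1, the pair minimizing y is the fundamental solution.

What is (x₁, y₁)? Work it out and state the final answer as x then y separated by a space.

19601 1260

d=242: √d = [15; 1,1,3,1,14,1,3,1,1,30] (ℓ=10, even), read p_9/q_9
a_0=15:  p_0=15·1+0=15,  q_0=15·0+1=1
a_1=1:  p_1=1·15+1=16,  q_1=1·1+0=1
…
a_5=14:  p_5=14·140+109=2069,  q_5=14·9+7=133
…
a_8=1:  p_8=1·8696+2209=10905,  q_8=1·559+142=701
a_9=1:  p_9=1·10905+8696=19601,  q_9=1·701+559=1260
(x₁, y₁) = (19601, 1260);  19601² − 242·1260² = 1 ✓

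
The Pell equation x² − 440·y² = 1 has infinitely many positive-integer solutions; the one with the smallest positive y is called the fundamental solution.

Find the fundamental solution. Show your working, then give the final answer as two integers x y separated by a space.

√440 → a₀=20, period (1,40); ℓ=2 even so k=1
step 0: (20, 1)  from 20·(1,0) + (0,1)
step 1: (21, 1)  from 1·(20,1) + (1,0)
fundamental: x₁=21, y₁=1  (since 441 − 440·1 = 1)

21 1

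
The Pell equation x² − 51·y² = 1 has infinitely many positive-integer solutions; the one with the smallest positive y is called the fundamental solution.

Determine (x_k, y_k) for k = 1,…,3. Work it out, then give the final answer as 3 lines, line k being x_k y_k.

50 7
4999 700
499850 69993

√51 = [7; 7,14, …], period ℓ=2 (even) → k=1
i=0: a=7 ⇒ p=7, q=1
i=1: a=7 ⇒ p=50, q=7
fundamental: x₁=50, y₁=7  (since 2500 − 51·49 = 1)
(x_2, y_2) = (50·50 + 51·7·7, 50·7 + 7·50) = (4999, 700)
(x_3, y_3) = (50·4999 + 51·7·700, 50·700 + 7·4999) = (499850, 69993)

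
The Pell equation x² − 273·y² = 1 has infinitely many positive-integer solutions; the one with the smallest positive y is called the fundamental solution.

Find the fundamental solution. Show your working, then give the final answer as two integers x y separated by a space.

727 44

√273 → a₀=16, period (1,1,10,1,1,32); ℓ=6 even so k=5
step 0: (16, 1)  from 16·(1,0) + (0,1)
…
step 2: (33, 2)  from 1·(17,1) + (16,1)
…
step 4: (380, 23)  from 1·(347,21) + (33,2)
step 5: (727, 44)  from 1·(380,23) + (347,21)
(x₁, y₁) = (727, 44);  727² − 273·44² = 1 ✓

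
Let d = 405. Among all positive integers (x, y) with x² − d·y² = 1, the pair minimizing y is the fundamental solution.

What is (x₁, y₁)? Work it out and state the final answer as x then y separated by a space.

√405 → a₀=20, period (8,40); ℓ=2 even so k=1
step 0: (20, 1)  from 20·(1,0) + (0,1)
step 1: (161, 8)  from 8·(20,1) + (1,0)
→ (161, 8).  Check: 161²=25921, 405·8²=25920, difference 1.

161 8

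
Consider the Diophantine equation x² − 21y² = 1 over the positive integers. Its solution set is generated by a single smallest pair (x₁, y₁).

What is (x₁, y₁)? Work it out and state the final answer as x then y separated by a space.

55 12

√21 → a₀=4, period (1,1,2,1,1,8); ℓ=6 even so k=5
a_0=4:  p_0=4·1+0=4,  q_0=4·0+1=1
…
a_4=1:  p_4=1·23+9=32,  q_4=1·5+2=7
a_5=1:  p_5=1·32+23=55,  q_5=1·7+5=12
fundamental: x₁=55, y₁=12  (since 3025 − 21·144 = 1)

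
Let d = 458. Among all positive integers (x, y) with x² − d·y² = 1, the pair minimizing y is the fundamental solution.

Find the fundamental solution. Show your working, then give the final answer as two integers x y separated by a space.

22899 1070

[21; 2,2,42] for √458; ℓ=3 ⇒ convergent index 5
i=0: a=21 ⇒ p=21, q=1
i=1: a=2 ⇒ p=43, q=2
…
i=4: a=2 ⇒ p=9181, q=429
i=5: a=2 ⇒ p=22899, q=1070
(x₁, y₁) = (22899, 1070);  22899² − 458·1070² = 1 ✓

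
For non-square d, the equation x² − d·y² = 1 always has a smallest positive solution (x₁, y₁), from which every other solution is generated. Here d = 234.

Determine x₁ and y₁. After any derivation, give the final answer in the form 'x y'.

5201 340

√234 → a₀=15, period (3,2,1,2,1,2,3,30); ℓ=8 even so k=7
a_0=15:  p_0=15·1+0=15,  q_0=15·0+1=1
a_1=3:  p_1=3·15+1=46,  q_1=3·1+0=3
a_2=2:  p_2=2·46+15=107,  q_2=2·3+1=7
a_3=1:  p_3=1·107+46=153,  q_3=1·7+3=10
a_4=2:  p_4=2·153+107=413,  q_4=2·10+7=27
a_5=1:  p_5=1·413+153=566,  q_5=1·27+10=37
a_6=2:  p_6=2·566+413=1545,  q_6=2·37+27=101
a_7=3:  p_7=3·1545+566=5201,  q_7=3·101+37=340
→ (5201, 340).  Check: 5201²=27050401, 234·340²=27050400, difference 1.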